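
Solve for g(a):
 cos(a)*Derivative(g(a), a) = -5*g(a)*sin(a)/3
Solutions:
 g(a) = C1*cos(a)^(5/3)


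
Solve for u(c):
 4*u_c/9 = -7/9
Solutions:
 u(c) = C1 - 7*c/4


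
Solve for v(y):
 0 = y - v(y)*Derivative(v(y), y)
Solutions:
 v(y) = -sqrt(C1 + y^2)
 v(y) = sqrt(C1 + y^2)


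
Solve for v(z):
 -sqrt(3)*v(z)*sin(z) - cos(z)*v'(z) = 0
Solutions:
 v(z) = C1*cos(z)^(sqrt(3))


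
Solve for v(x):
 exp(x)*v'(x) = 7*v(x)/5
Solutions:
 v(x) = C1*exp(-7*exp(-x)/5)


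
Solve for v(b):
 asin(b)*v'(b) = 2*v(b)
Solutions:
 v(b) = C1*exp(2*Integral(1/asin(b), b))


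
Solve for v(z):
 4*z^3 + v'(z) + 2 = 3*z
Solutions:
 v(z) = C1 - z^4 + 3*z^2/2 - 2*z


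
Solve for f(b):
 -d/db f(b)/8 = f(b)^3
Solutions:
 f(b) = -sqrt(2)*sqrt(-1/(C1 - 8*b))/2
 f(b) = sqrt(2)*sqrt(-1/(C1 - 8*b))/2


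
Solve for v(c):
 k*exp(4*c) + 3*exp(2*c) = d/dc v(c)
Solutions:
 v(c) = C1 + k*exp(4*c)/4 + 3*exp(2*c)/2


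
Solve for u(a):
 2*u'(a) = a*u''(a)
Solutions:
 u(a) = C1 + C2*a^3


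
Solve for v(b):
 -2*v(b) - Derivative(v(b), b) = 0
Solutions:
 v(b) = C1*exp(-2*b)


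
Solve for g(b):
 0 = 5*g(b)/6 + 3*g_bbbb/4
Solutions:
 g(b) = (C1*sin(2^(3/4)*sqrt(3)*5^(1/4)*b/6) + C2*cos(2^(3/4)*sqrt(3)*5^(1/4)*b/6))*exp(-2^(3/4)*sqrt(3)*5^(1/4)*b/6) + (C3*sin(2^(3/4)*sqrt(3)*5^(1/4)*b/6) + C4*cos(2^(3/4)*sqrt(3)*5^(1/4)*b/6))*exp(2^(3/4)*sqrt(3)*5^(1/4)*b/6)


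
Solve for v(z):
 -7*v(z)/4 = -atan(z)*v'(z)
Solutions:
 v(z) = C1*exp(7*Integral(1/atan(z), z)/4)


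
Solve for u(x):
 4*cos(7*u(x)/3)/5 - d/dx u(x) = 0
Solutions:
 -4*x/5 - 3*log(sin(7*u(x)/3) - 1)/14 + 3*log(sin(7*u(x)/3) + 1)/14 = C1


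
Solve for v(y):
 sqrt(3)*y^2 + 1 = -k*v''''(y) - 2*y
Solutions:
 v(y) = C1 + C2*y + C3*y^2 + C4*y^3 - sqrt(3)*y^6/(360*k) - y^5/(60*k) - y^4/(24*k)


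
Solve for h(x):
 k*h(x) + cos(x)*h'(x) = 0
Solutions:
 h(x) = C1*exp(k*(log(sin(x) - 1) - log(sin(x) + 1))/2)


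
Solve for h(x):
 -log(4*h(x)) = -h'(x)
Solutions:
 -Integral(1/(log(_y) + 2*log(2)), (_y, h(x))) = C1 - x


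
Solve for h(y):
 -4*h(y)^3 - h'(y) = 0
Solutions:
 h(y) = -sqrt(2)*sqrt(-1/(C1 - 4*y))/2
 h(y) = sqrt(2)*sqrt(-1/(C1 - 4*y))/2


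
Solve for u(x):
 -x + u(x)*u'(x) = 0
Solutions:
 u(x) = -sqrt(C1 + x^2)
 u(x) = sqrt(C1 + x^2)


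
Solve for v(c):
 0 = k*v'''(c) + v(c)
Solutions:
 v(c) = C1*exp(c*(-1/k)^(1/3)) + C2*exp(c*(-1/k)^(1/3)*(-1 + sqrt(3)*I)/2) + C3*exp(-c*(-1/k)^(1/3)*(1 + sqrt(3)*I)/2)


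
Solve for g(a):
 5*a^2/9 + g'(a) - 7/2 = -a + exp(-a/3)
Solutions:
 g(a) = C1 - 5*a^3/27 - a^2/2 + 7*a/2 - 3*exp(-a/3)


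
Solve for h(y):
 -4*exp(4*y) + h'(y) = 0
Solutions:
 h(y) = C1 + exp(4*y)


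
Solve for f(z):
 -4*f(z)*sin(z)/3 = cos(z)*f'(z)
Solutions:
 f(z) = C1*cos(z)^(4/3)


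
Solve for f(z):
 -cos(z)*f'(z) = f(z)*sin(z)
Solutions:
 f(z) = C1*cos(z)


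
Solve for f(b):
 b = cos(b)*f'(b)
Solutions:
 f(b) = C1 + Integral(b/cos(b), b)


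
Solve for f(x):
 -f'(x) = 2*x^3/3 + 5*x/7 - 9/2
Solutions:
 f(x) = C1 - x^4/6 - 5*x^2/14 + 9*x/2


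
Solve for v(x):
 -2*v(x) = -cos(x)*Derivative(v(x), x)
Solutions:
 v(x) = C1*(sin(x) + 1)/(sin(x) - 1)


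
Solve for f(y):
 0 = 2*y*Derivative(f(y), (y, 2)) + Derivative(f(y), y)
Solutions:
 f(y) = C1 + C2*sqrt(y)


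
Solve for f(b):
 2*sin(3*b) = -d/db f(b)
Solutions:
 f(b) = C1 + 2*cos(3*b)/3


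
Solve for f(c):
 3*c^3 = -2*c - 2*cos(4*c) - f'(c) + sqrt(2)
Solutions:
 f(c) = C1 - 3*c^4/4 - c^2 + sqrt(2)*c - sin(4*c)/2


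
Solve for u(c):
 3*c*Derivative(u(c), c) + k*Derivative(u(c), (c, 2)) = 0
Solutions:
 u(c) = C1 + C2*sqrt(k)*erf(sqrt(6)*c*sqrt(1/k)/2)


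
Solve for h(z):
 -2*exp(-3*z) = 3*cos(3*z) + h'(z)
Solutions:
 h(z) = C1 - sin(3*z) + 2*exp(-3*z)/3


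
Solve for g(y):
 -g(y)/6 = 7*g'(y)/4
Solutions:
 g(y) = C1*exp(-2*y/21)


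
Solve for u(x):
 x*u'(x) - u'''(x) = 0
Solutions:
 u(x) = C1 + Integral(C2*airyai(x) + C3*airybi(x), x)


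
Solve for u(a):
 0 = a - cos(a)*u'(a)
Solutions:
 u(a) = C1 + Integral(a/cos(a), a)


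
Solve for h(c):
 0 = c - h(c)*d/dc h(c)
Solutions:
 h(c) = -sqrt(C1 + c^2)
 h(c) = sqrt(C1 + c^2)


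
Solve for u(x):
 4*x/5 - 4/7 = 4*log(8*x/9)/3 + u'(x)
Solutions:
 u(x) = C1 + 2*x^2/5 - 4*x*log(x)/3 - 4*x*log(2) + 16*x/21 + 8*x*log(3)/3


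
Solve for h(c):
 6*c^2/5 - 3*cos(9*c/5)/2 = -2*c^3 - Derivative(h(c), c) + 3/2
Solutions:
 h(c) = C1 - c^4/2 - 2*c^3/5 + 3*c/2 + 5*sin(9*c/5)/6


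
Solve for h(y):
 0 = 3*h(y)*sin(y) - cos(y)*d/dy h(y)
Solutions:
 h(y) = C1/cos(y)^3


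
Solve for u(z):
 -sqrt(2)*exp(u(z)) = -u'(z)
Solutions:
 u(z) = log(-1/(C1 + sqrt(2)*z))


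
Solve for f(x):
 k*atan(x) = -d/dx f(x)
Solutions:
 f(x) = C1 - k*(x*atan(x) - log(x^2 + 1)/2)


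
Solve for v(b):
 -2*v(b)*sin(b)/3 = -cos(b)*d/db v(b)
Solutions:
 v(b) = C1/cos(b)^(2/3)


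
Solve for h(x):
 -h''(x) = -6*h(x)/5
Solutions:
 h(x) = C1*exp(-sqrt(30)*x/5) + C2*exp(sqrt(30)*x/5)


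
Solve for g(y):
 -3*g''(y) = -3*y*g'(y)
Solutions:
 g(y) = C1 + C2*erfi(sqrt(2)*y/2)


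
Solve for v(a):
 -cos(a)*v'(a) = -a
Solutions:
 v(a) = C1 + Integral(a/cos(a), a)


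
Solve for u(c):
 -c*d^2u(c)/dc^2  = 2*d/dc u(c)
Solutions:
 u(c) = C1 + C2/c


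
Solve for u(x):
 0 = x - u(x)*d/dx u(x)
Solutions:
 u(x) = -sqrt(C1 + x^2)
 u(x) = sqrt(C1 + x^2)


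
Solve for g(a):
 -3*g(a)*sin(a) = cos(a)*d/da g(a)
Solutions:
 g(a) = C1*cos(a)^3


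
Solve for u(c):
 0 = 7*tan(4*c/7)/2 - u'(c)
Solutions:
 u(c) = C1 - 49*log(cos(4*c/7))/8


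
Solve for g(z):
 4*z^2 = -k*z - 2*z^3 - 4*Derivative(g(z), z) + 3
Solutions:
 g(z) = C1 - k*z^2/8 - z^4/8 - z^3/3 + 3*z/4


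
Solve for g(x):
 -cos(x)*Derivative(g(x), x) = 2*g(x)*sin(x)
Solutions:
 g(x) = C1*cos(x)^2


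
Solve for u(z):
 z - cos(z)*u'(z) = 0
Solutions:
 u(z) = C1 + Integral(z/cos(z), z)


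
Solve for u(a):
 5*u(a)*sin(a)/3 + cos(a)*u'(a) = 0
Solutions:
 u(a) = C1*cos(a)^(5/3)


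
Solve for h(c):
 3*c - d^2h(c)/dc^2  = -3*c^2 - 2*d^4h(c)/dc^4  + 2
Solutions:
 h(c) = C1 + C2*c + C3*exp(-sqrt(2)*c/2) + C4*exp(sqrt(2)*c/2) + c^4/4 + c^3/2 + 5*c^2


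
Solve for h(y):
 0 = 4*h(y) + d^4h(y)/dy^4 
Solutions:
 h(y) = (C1*sin(y) + C2*cos(y))*exp(-y) + (C3*sin(y) + C4*cos(y))*exp(y)


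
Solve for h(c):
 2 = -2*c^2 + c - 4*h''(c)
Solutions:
 h(c) = C1 + C2*c - c^4/24 + c^3/24 - c^2/4


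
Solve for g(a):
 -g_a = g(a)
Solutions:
 g(a) = C1*exp(-a)


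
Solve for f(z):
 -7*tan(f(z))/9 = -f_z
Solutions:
 f(z) = pi - asin(C1*exp(7*z/9))
 f(z) = asin(C1*exp(7*z/9))


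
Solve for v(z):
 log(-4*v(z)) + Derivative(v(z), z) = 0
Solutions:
 Integral(1/(log(-_y) + 2*log(2)), (_y, v(z))) = C1 - z


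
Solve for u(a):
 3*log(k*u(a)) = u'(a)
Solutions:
 li(k*u(a))/k = C1 + 3*a


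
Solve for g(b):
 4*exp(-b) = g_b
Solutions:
 g(b) = C1 - 4*exp(-b)


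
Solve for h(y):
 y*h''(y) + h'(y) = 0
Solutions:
 h(y) = C1 + C2*log(y)


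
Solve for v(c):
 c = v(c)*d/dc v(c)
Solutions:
 v(c) = -sqrt(C1 + c^2)
 v(c) = sqrt(C1 + c^2)


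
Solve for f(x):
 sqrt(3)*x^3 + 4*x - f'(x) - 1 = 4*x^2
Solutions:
 f(x) = C1 + sqrt(3)*x^4/4 - 4*x^3/3 + 2*x^2 - x


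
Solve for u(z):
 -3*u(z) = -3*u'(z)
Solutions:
 u(z) = C1*exp(z)


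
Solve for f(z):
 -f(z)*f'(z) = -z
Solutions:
 f(z) = -sqrt(C1 + z^2)
 f(z) = sqrt(C1 + z^2)


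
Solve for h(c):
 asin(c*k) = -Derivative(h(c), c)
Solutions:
 h(c) = C1 - Piecewise((c*asin(c*k) + sqrt(-c^2*k^2 + 1)/k, Ne(k, 0)), (0, True))


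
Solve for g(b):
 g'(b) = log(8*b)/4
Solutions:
 g(b) = C1 + b*log(b)/4 - b/4 + 3*b*log(2)/4


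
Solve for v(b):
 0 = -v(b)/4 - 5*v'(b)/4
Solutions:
 v(b) = C1*exp(-b/5)


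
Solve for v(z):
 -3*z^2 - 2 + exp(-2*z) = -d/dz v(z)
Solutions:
 v(z) = C1 + z^3 + 2*z + exp(-2*z)/2


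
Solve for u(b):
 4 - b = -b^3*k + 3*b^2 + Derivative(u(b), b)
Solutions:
 u(b) = C1 + b^4*k/4 - b^3 - b^2/2 + 4*b


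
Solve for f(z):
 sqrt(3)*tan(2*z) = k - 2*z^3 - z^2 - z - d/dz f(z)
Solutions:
 f(z) = C1 + k*z - z^4/2 - z^3/3 - z^2/2 + sqrt(3)*log(cos(2*z))/2


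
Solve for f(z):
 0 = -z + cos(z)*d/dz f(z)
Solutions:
 f(z) = C1 + Integral(z/cos(z), z)


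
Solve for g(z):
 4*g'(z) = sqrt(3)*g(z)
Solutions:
 g(z) = C1*exp(sqrt(3)*z/4)


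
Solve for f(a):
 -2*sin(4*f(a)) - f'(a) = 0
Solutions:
 f(a) = -acos((-C1 - exp(16*a))/(C1 - exp(16*a)))/4 + pi/2
 f(a) = acos((-C1 - exp(16*a))/(C1 - exp(16*a)))/4


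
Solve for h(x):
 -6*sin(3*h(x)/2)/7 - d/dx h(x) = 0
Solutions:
 6*x/7 + log(cos(3*h(x)/2) - 1)/3 - log(cos(3*h(x)/2) + 1)/3 = C1


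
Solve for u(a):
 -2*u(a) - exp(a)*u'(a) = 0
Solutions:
 u(a) = C1*exp(2*exp(-a))


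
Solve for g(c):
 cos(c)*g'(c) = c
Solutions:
 g(c) = C1 + Integral(c/cos(c), c)


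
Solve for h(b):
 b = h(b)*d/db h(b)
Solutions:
 h(b) = -sqrt(C1 + b^2)
 h(b) = sqrt(C1 + b^2)


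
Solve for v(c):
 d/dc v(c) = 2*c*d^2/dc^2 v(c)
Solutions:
 v(c) = C1 + C2*c^(3/2)


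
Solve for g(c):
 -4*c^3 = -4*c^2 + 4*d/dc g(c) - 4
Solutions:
 g(c) = C1 - c^4/4 + c^3/3 + c


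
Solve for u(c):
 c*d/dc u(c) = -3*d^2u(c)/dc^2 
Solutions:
 u(c) = C1 + C2*erf(sqrt(6)*c/6)


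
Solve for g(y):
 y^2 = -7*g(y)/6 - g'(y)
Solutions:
 g(y) = C1*exp(-7*y/6) - 6*y^2/7 + 72*y/49 - 432/343


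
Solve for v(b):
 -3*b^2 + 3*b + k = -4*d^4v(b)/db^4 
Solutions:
 v(b) = C1 + C2*b + C3*b^2 + C4*b^3 + b^6/480 - b^5/160 - b^4*k/96


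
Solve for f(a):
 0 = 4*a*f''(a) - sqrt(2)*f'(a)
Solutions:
 f(a) = C1 + C2*a^(sqrt(2)/4 + 1)


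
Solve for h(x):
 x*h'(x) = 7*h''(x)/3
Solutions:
 h(x) = C1 + C2*erfi(sqrt(42)*x/14)


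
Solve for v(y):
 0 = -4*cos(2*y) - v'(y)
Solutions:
 v(y) = C1 - 2*sin(2*y)


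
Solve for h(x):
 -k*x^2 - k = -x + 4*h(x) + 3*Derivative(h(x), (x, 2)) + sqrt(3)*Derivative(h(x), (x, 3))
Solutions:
 h(x) = C1*exp(x*(-2*sqrt(3) + 3^(2/3)/(12 + 7*sqrt(3))^(1/3) + 3^(1/3)*(12 + 7*sqrt(3))^(1/3))/6)*sin(3^(1/6)*x*(-3^(2/3)*(12 + 7*sqrt(3))^(1/3) + 3/(12 + 7*sqrt(3))^(1/3))/6) + C2*exp(x*(-2*sqrt(3) + 3^(2/3)/(12 + 7*sqrt(3))^(1/3) + 3^(1/3)*(12 + 7*sqrt(3))^(1/3))/6)*cos(3^(1/6)*x*(-3^(2/3)*(12 + 7*sqrt(3))^(1/3) + 3/(12 + 7*sqrt(3))^(1/3))/6) + C3*exp(-x*(3^(2/3)/(12 + 7*sqrt(3))^(1/3) + sqrt(3) + 3^(1/3)*(12 + 7*sqrt(3))^(1/3))/3) - k*x^2/4 + k/8 + x/4


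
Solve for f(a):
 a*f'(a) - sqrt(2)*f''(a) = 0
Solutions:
 f(a) = C1 + C2*erfi(2^(1/4)*a/2)


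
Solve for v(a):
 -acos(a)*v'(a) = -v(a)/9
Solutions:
 v(a) = C1*exp(Integral(1/acos(a), a)/9)


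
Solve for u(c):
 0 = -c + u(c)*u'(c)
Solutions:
 u(c) = -sqrt(C1 + c^2)
 u(c) = sqrt(C1 + c^2)


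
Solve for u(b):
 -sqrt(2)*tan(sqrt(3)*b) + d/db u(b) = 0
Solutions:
 u(b) = C1 - sqrt(6)*log(cos(sqrt(3)*b))/3


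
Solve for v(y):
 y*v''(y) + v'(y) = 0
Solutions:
 v(y) = C1 + C2*log(y)


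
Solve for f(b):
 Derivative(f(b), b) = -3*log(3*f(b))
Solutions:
 Integral(1/(log(_y) + log(3)), (_y, f(b)))/3 = C1 - b


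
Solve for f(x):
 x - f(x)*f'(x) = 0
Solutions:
 f(x) = -sqrt(C1 + x^2)
 f(x) = sqrt(C1 + x^2)


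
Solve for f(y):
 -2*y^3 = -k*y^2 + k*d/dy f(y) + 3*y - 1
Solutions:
 f(y) = C1 + y^3/3 - y^4/(2*k) - 3*y^2/(2*k) + y/k


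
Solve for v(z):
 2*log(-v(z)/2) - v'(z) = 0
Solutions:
 -Integral(1/(log(-_y) - log(2)), (_y, v(z)))/2 = C1 - z


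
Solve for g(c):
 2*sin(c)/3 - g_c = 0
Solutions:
 g(c) = C1 - 2*cos(c)/3


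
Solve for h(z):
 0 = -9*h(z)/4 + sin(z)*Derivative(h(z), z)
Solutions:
 h(z) = C1*(cos(z) - 1)^(9/8)/(cos(z) + 1)^(9/8)


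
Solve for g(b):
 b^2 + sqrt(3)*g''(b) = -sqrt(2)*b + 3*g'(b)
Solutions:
 g(b) = C1 + C2*exp(sqrt(3)*b) + b^3/9 + sqrt(3)*b^2/9 + sqrt(2)*b^2/6 + 2*b/9 + sqrt(6)*b/9


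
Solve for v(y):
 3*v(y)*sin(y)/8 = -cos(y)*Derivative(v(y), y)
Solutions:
 v(y) = C1*cos(y)^(3/8)


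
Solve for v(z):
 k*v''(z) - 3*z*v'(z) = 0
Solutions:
 v(z) = C1 + C2*erf(sqrt(6)*z*sqrt(-1/k)/2)/sqrt(-1/k)


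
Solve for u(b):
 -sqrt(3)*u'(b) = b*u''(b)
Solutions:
 u(b) = C1 + C2*b^(1 - sqrt(3))


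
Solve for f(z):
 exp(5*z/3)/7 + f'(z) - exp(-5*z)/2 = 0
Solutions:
 f(z) = C1 - 3*exp(5*z/3)/35 - exp(-5*z)/10


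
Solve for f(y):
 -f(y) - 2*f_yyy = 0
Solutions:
 f(y) = C3*exp(-2^(2/3)*y/2) + (C1*sin(2^(2/3)*sqrt(3)*y/4) + C2*cos(2^(2/3)*sqrt(3)*y/4))*exp(2^(2/3)*y/4)


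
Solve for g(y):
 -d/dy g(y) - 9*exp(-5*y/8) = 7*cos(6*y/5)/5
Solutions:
 g(y) = C1 - 7*sin(6*y/5)/6 + 72*exp(-5*y/8)/5


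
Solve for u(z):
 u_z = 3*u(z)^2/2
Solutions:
 u(z) = -2/(C1 + 3*z)


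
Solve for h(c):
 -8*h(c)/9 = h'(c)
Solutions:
 h(c) = C1*exp(-8*c/9)


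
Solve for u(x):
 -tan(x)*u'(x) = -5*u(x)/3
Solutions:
 u(x) = C1*sin(x)^(5/3)


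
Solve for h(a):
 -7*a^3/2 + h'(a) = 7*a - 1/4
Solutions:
 h(a) = C1 + 7*a^4/8 + 7*a^2/2 - a/4


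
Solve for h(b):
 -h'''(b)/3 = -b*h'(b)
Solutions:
 h(b) = C1 + Integral(C2*airyai(3^(1/3)*b) + C3*airybi(3^(1/3)*b), b)


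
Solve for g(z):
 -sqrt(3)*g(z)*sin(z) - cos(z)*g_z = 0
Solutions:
 g(z) = C1*cos(z)^(sqrt(3))


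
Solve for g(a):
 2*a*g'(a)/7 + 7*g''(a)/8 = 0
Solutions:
 g(a) = C1 + C2*erf(2*sqrt(2)*a/7)


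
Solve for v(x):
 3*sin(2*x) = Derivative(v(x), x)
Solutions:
 v(x) = C1 - 3*cos(2*x)/2


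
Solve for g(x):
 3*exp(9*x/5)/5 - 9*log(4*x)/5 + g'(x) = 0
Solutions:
 g(x) = C1 + 9*x*log(x)/5 + 9*x*(-1 + 2*log(2))/5 - exp(9*x/5)/3


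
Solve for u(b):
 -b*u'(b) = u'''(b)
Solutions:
 u(b) = C1 + Integral(C2*airyai(-b) + C3*airybi(-b), b)


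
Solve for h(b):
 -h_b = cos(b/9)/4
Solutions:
 h(b) = C1 - 9*sin(b/9)/4


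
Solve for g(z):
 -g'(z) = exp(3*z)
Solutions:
 g(z) = C1 - exp(3*z)/3


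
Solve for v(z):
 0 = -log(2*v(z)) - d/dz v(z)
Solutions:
 Integral(1/(log(_y) + log(2)), (_y, v(z))) = C1 - z


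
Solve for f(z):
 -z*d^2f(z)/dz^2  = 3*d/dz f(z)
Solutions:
 f(z) = C1 + C2/z^2


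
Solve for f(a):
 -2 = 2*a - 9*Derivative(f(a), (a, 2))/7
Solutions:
 f(a) = C1 + C2*a + 7*a^3/27 + 7*a^2/9


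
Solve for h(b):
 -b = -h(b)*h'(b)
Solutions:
 h(b) = -sqrt(C1 + b^2)
 h(b) = sqrt(C1 + b^2)


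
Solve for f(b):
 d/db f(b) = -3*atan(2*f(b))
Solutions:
 Integral(1/atan(2*_y), (_y, f(b))) = C1 - 3*b


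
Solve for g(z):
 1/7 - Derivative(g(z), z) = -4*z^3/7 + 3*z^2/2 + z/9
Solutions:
 g(z) = C1 + z^4/7 - z^3/2 - z^2/18 + z/7


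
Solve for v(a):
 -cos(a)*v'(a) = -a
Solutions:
 v(a) = C1 + Integral(a/cos(a), a)


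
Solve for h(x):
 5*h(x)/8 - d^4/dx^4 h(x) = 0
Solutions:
 h(x) = C1*exp(-10^(1/4)*x/2) + C2*exp(10^(1/4)*x/2) + C3*sin(10^(1/4)*x/2) + C4*cos(10^(1/4)*x/2)


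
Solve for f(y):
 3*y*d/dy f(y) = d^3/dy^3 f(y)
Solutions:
 f(y) = C1 + Integral(C2*airyai(3^(1/3)*y) + C3*airybi(3^(1/3)*y), y)


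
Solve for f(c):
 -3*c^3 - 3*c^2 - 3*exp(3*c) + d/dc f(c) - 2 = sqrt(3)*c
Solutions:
 f(c) = C1 + 3*c^4/4 + c^3 + sqrt(3)*c^2/2 + 2*c + exp(3*c)


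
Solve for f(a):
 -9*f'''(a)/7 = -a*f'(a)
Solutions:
 f(a) = C1 + Integral(C2*airyai(21^(1/3)*a/3) + C3*airybi(21^(1/3)*a/3), a)


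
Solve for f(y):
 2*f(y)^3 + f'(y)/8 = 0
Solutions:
 f(y) = -sqrt(2)*sqrt(-1/(C1 - 16*y))/2
 f(y) = sqrt(2)*sqrt(-1/(C1 - 16*y))/2


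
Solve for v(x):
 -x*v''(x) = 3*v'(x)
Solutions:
 v(x) = C1 + C2/x^2


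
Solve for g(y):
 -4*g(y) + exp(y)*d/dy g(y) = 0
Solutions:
 g(y) = C1*exp(-4*exp(-y))


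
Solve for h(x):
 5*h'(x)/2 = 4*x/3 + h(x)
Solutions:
 h(x) = C1*exp(2*x/5) - 4*x/3 - 10/3


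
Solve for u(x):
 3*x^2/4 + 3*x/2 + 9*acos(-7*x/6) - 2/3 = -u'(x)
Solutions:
 u(x) = C1 - x^3/4 - 3*x^2/4 - 9*x*acos(-7*x/6) + 2*x/3 - 9*sqrt(36 - 49*x^2)/7


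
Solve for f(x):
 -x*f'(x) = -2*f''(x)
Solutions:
 f(x) = C1 + C2*erfi(x/2)


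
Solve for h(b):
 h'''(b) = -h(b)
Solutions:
 h(b) = C3*exp(-b) + (C1*sin(sqrt(3)*b/2) + C2*cos(sqrt(3)*b/2))*exp(b/2)


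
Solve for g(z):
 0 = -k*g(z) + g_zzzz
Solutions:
 g(z) = C1*exp(-k^(1/4)*z) + C2*exp(k^(1/4)*z) + C3*exp(-I*k^(1/4)*z) + C4*exp(I*k^(1/4)*z)


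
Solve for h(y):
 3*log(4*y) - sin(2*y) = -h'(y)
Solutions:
 h(y) = C1 - 3*y*log(y) - 6*y*log(2) + 3*y - cos(2*y)/2


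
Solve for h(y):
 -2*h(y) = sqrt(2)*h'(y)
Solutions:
 h(y) = C1*exp(-sqrt(2)*y)


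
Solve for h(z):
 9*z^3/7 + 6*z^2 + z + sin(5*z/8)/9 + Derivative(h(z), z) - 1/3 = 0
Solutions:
 h(z) = C1 - 9*z^4/28 - 2*z^3 - z^2/2 + z/3 + 8*cos(5*z/8)/45


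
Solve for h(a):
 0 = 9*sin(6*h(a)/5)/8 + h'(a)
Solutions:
 9*a/8 + 5*log(cos(6*h(a)/5) - 1)/12 - 5*log(cos(6*h(a)/5) + 1)/12 = C1


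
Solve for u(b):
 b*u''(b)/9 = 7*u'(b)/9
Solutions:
 u(b) = C1 + C2*b^8


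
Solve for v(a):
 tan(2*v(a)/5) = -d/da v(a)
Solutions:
 v(a) = -5*asin(C1*exp(-2*a/5))/2 + 5*pi/2
 v(a) = 5*asin(C1*exp(-2*a/5))/2


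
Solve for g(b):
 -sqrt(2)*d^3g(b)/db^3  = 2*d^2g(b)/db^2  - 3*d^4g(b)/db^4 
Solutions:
 g(b) = C1 + C2*b + C3*exp(b*(sqrt(2) + sqrt(26))/6) + C4*exp(b*(-sqrt(26) + sqrt(2))/6)


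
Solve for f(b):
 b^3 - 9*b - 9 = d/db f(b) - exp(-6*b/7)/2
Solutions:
 f(b) = C1 + b^4/4 - 9*b^2/2 - 9*b - 7*exp(-6*b/7)/12


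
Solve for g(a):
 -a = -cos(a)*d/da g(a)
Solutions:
 g(a) = C1 + Integral(a/cos(a), a)


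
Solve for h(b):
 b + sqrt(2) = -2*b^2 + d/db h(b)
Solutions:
 h(b) = C1 + 2*b^3/3 + b^2/2 + sqrt(2)*b


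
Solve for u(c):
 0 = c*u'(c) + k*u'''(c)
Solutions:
 u(c) = C1 + Integral(C2*airyai(c*(-1/k)^(1/3)) + C3*airybi(c*(-1/k)^(1/3)), c)


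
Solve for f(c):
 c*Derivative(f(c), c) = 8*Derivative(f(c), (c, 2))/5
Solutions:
 f(c) = C1 + C2*erfi(sqrt(5)*c/4)


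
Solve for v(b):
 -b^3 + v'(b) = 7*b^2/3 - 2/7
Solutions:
 v(b) = C1 + b^4/4 + 7*b^3/9 - 2*b/7


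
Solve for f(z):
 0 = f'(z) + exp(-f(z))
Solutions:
 f(z) = log(C1 - z)


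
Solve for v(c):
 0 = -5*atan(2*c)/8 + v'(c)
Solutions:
 v(c) = C1 + 5*c*atan(2*c)/8 - 5*log(4*c^2 + 1)/32


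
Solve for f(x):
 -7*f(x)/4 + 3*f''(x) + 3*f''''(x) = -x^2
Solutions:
 f(x) = C1*exp(-sqrt(6)*x*sqrt(-3 + sqrt(30))/6) + C2*exp(sqrt(6)*x*sqrt(-3 + sqrt(30))/6) + C3*sin(sqrt(6)*x*sqrt(3 + sqrt(30))/6) + C4*cos(sqrt(6)*x*sqrt(3 + sqrt(30))/6) + 4*x^2/7 + 96/49


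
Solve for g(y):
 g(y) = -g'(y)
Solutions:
 g(y) = C1*exp(-y)


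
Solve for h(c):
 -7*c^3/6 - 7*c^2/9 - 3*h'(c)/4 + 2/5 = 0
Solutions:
 h(c) = C1 - 7*c^4/18 - 28*c^3/81 + 8*c/15


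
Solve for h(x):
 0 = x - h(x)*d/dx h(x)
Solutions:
 h(x) = -sqrt(C1 + x^2)
 h(x) = sqrt(C1 + x^2)


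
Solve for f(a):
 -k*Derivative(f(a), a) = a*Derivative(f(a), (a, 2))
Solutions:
 f(a) = C1 + a^(1 - re(k))*(C2*sin(log(a)*Abs(im(k))) + C3*cos(log(a)*im(k)))


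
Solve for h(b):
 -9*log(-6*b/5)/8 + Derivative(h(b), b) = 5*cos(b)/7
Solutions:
 h(b) = C1 + 9*b*log(-b)/8 - 9*b*log(5)/8 - 9*b/8 + 9*b*log(6)/8 + 5*sin(b)/7


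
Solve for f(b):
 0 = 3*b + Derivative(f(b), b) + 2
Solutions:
 f(b) = C1 - 3*b^2/2 - 2*b


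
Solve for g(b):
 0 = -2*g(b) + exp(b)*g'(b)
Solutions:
 g(b) = C1*exp(-2*exp(-b))


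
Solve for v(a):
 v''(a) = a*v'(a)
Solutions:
 v(a) = C1 + C2*erfi(sqrt(2)*a/2)


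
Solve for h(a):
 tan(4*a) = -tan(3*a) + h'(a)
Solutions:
 h(a) = C1 - log(cos(3*a))/3 - log(cos(4*a))/4


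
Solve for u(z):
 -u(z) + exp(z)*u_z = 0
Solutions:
 u(z) = C1*exp(-exp(-z))


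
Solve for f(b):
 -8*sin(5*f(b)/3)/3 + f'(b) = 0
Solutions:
 -8*b/3 + 3*log(cos(5*f(b)/3) - 1)/10 - 3*log(cos(5*f(b)/3) + 1)/10 = C1


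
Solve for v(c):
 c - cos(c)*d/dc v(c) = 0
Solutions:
 v(c) = C1 + Integral(c/cos(c), c)


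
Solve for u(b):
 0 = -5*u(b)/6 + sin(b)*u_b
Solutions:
 u(b) = C1*(cos(b) - 1)^(5/12)/(cos(b) + 1)^(5/12)


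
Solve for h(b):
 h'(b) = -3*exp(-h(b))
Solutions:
 h(b) = log(C1 - 3*b)


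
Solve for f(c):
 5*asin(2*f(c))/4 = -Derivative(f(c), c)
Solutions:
 Integral(1/asin(2*_y), (_y, f(c))) = C1 - 5*c/4


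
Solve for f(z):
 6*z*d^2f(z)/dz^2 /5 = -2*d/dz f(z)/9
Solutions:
 f(z) = C1 + C2*z^(22/27)


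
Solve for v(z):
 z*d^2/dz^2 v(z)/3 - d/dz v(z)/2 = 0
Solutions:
 v(z) = C1 + C2*z^(5/2)


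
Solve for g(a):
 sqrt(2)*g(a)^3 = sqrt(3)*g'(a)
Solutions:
 g(a) = -sqrt(6)*sqrt(-1/(C1 + sqrt(6)*a))/2
 g(a) = sqrt(6)*sqrt(-1/(C1 + sqrt(6)*a))/2


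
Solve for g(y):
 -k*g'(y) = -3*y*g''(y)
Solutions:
 g(y) = C1 + y^(re(k)/3 + 1)*(C2*sin(log(y)*Abs(im(k))/3) + C3*cos(log(y)*im(k)/3))


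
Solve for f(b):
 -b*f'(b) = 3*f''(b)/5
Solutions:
 f(b) = C1 + C2*erf(sqrt(30)*b/6)


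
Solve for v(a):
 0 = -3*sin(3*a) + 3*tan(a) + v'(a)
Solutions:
 v(a) = C1 + 3*log(cos(a)) - cos(3*a)


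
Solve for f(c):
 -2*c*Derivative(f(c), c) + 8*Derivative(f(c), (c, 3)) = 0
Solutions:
 f(c) = C1 + Integral(C2*airyai(2^(1/3)*c/2) + C3*airybi(2^(1/3)*c/2), c)


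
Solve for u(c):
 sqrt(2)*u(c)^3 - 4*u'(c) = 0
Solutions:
 u(c) = -sqrt(2)*sqrt(-1/(C1 + sqrt(2)*c))
 u(c) = sqrt(2)*sqrt(-1/(C1 + sqrt(2)*c))


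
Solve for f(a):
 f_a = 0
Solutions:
 f(a) = C1


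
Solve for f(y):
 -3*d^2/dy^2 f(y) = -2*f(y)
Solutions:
 f(y) = C1*exp(-sqrt(6)*y/3) + C2*exp(sqrt(6)*y/3)


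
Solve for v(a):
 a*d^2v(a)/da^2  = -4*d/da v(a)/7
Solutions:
 v(a) = C1 + C2*a^(3/7)


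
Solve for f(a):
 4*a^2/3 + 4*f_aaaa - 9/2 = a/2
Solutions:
 f(a) = C1 + C2*a + C3*a^2 + C4*a^3 - a^6/1080 + a^5/960 + 3*a^4/64


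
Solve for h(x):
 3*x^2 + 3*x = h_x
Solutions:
 h(x) = C1 + x^3 + 3*x^2/2


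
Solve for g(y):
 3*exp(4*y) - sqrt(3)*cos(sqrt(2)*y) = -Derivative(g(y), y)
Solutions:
 g(y) = C1 - 3*exp(4*y)/4 + sqrt(6)*sin(sqrt(2)*y)/2


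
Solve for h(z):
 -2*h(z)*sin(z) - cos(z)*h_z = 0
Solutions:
 h(z) = C1*cos(z)^2


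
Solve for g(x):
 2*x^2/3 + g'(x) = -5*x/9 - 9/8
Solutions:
 g(x) = C1 - 2*x^3/9 - 5*x^2/18 - 9*x/8


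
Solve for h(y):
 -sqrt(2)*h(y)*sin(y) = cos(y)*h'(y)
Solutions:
 h(y) = C1*cos(y)^(sqrt(2))


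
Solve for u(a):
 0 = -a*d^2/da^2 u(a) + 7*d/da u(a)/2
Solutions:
 u(a) = C1 + C2*a^(9/2)


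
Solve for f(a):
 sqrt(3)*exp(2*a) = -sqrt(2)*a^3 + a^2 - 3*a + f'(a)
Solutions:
 f(a) = C1 + sqrt(2)*a^4/4 - a^3/3 + 3*a^2/2 + sqrt(3)*exp(2*a)/2


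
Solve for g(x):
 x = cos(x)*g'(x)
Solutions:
 g(x) = C1 + Integral(x/cos(x), x)


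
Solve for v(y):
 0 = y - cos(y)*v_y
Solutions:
 v(y) = C1 + Integral(y/cos(y), y)


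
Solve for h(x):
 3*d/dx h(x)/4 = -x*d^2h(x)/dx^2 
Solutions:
 h(x) = C1 + C2*x^(1/4)


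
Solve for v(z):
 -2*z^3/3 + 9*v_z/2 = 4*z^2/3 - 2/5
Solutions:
 v(z) = C1 + z^4/27 + 8*z^3/81 - 4*z/45


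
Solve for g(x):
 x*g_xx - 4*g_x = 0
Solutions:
 g(x) = C1 + C2*x^5


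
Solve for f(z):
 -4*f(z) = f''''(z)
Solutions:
 f(z) = (C1*sin(z) + C2*cos(z))*exp(-z) + (C3*sin(z) + C4*cos(z))*exp(z)


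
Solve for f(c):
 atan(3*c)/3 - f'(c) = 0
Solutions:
 f(c) = C1 + c*atan(3*c)/3 - log(9*c^2 + 1)/18


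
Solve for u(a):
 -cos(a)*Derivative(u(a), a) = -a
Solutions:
 u(a) = C1 + Integral(a/cos(a), a)


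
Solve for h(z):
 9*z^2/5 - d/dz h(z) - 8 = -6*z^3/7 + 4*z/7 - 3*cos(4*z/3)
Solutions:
 h(z) = C1 + 3*z^4/14 + 3*z^3/5 - 2*z^2/7 - 8*z + 9*sin(4*z/3)/4


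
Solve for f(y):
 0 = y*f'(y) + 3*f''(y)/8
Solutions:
 f(y) = C1 + C2*erf(2*sqrt(3)*y/3)


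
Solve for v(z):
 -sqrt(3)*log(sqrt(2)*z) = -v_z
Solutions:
 v(z) = C1 + sqrt(3)*z*log(z) - sqrt(3)*z + sqrt(3)*z*log(2)/2


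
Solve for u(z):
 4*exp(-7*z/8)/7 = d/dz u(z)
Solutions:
 u(z) = C1 - 32*exp(-7*z/8)/49


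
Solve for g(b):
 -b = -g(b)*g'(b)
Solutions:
 g(b) = -sqrt(C1 + b^2)
 g(b) = sqrt(C1 + b^2)


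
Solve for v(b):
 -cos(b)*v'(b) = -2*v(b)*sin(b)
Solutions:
 v(b) = C1/cos(b)^2


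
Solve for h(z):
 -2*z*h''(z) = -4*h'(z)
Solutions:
 h(z) = C1 + C2*z^3


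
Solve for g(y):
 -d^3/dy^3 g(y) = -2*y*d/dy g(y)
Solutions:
 g(y) = C1 + Integral(C2*airyai(2^(1/3)*y) + C3*airybi(2^(1/3)*y), y)


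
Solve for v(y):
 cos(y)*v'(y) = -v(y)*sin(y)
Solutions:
 v(y) = C1*cos(y)


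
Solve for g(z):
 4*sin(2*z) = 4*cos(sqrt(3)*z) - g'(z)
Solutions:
 g(z) = C1 + 4*sqrt(3)*sin(sqrt(3)*z)/3 + 2*cos(2*z)


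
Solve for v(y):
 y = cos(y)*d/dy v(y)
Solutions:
 v(y) = C1 + Integral(y/cos(y), y)


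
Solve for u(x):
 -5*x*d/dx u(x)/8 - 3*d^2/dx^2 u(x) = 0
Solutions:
 u(x) = C1 + C2*erf(sqrt(15)*x/12)


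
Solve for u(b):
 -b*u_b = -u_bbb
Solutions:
 u(b) = C1 + Integral(C2*airyai(b) + C3*airybi(b), b)


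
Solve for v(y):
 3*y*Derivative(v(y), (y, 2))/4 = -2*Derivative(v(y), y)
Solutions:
 v(y) = C1 + C2/y^(5/3)


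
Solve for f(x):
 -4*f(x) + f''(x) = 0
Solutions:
 f(x) = C1*exp(-2*x) + C2*exp(2*x)


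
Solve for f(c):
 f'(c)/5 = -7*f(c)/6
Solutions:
 f(c) = C1*exp(-35*c/6)


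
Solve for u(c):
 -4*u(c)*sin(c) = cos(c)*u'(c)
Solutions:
 u(c) = C1*cos(c)^4


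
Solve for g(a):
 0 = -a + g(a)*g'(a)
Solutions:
 g(a) = -sqrt(C1 + a^2)
 g(a) = sqrt(C1 + a^2)


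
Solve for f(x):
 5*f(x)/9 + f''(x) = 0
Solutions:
 f(x) = C1*sin(sqrt(5)*x/3) + C2*cos(sqrt(5)*x/3)


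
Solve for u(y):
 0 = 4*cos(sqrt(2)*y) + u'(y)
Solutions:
 u(y) = C1 - 2*sqrt(2)*sin(sqrt(2)*y)


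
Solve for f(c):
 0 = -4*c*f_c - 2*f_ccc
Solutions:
 f(c) = C1 + Integral(C2*airyai(-2^(1/3)*c) + C3*airybi(-2^(1/3)*c), c)


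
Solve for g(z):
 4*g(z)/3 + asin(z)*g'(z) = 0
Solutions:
 g(z) = C1*exp(-4*Integral(1/asin(z), z)/3)


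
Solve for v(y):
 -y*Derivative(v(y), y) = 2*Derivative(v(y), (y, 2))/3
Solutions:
 v(y) = C1 + C2*erf(sqrt(3)*y/2)


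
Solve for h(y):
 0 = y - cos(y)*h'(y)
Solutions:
 h(y) = C1 + Integral(y/cos(y), y)


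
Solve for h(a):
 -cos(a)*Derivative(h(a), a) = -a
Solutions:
 h(a) = C1 + Integral(a/cos(a), a)


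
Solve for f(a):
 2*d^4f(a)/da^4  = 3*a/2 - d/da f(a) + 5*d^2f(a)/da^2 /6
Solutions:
 f(a) = C1 + C2*exp(a*(5/(sqrt(2791) + 54)^(1/3) + (sqrt(2791) + 54)^(1/3))/12)*sin(sqrt(3)*a*(-(sqrt(2791) + 54)^(1/3) + 5/(sqrt(2791) + 54)^(1/3))/12) + C3*exp(a*(5/(sqrt(2791) + 54)^(1/3) + (sqrt(2791) + 54)^(1/3))/12)*cos(sqrt(3)*a*(-(sqrt(2791) + 54)^(1/3) + 5/(sqrt(2791) + 54)^(1/3))/12) + C4*exp(-a*(5/(sqrt(2791) + 54)^(1/3) + (sqrt(2791) + 54)^(1/3))/6) + 3*a^2/4 + 5*a/4


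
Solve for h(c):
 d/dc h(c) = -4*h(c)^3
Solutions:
 h(c) = -sqrt(2)*sqrt(-1/(C1 - 4*c))/2
 h(c) = sqrt(2)*sqrt(-1/(C1 - 4*c))/2


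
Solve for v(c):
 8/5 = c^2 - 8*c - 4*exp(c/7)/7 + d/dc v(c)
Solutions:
 v(c) = C1 - c^3/3 + 4*c^2 + 8*c/5 + 4*exp(c/7)


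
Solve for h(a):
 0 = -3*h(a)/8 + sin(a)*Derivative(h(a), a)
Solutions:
 h(a) = C1*(cos(a) - 1)^(3/16)/(cos(a) + 1)^(3/16)


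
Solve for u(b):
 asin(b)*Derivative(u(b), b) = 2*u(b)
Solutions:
 u(b) = C1*exp(2*Integral(1/asin(b), b))


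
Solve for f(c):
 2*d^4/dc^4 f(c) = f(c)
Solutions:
 f(c) = C1*exp(-2^(3/4)*c/2) + C2*exp(2^(3/4)*c/2) + C3*sin(2^(3/4)*c/2) + C4*cos(2^(3/4)*c/2)


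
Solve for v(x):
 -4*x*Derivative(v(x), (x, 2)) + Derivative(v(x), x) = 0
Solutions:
 v(x) = C1 + C2*x^(5/4)


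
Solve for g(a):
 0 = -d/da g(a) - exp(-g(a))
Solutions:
 g(a) = log(C1 - a)


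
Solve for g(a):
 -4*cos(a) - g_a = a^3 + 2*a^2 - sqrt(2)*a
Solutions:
 g(a) = C1 - a^4/4 - 2*a^3/3 + sqrt(2)*a^2/2 - 4*sin(a)


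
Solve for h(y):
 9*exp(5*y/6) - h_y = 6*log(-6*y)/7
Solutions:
 h(y) = C1 - 6*y*log(-y)/7 + 6*y*(1 - log(6))/7 + 54*exp(5*y/6)/5


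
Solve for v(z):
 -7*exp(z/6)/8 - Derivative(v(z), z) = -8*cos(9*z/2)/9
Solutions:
 v(z) = C1 - 21*exp(z/6)/4 + 16*sin(9*z/2)/81


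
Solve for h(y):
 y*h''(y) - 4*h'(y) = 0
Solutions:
 h(y) = C1 + C2*y^5


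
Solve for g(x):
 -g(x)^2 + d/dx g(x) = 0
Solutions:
 g(x) = -1/(C1 + x)


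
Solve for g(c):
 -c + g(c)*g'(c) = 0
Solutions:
 g(c) = -sqrt(C1 + c^2)
 g(c) = sqrt(C1 + c^2)


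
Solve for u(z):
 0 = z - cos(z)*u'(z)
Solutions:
 u(z) = C1 + Integral(z/cos(z), z)


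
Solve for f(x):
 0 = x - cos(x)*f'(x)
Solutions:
 f(x) = C1 + Integral(x/cos(x), x)


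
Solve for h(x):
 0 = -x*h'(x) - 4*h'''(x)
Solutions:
 h(x) = C1 + Integral(C2*airyai(-2^(1/3)*x/2) + C3*airybi(-2^(1/3)*x/2), x)


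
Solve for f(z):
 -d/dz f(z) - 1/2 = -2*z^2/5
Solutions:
 f(z) = C1 + 2*z^3/15 - z/2


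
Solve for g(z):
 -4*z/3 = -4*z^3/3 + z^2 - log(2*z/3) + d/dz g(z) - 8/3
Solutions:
 g(z) = C1 + z^4/3 - z^3/3 - 2*z^2/3 + z*log(z) + z*log(2/3) + 5*z/3


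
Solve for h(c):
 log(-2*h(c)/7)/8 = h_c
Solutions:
 -8*Integral(1/(log(-_y) - log(7) + log(2)), (_y, h(c))) = C1 - c


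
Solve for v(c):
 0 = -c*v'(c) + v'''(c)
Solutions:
 v(c) = C1 + Integral(C2*airyai(c) + C3*airybi(c), c)


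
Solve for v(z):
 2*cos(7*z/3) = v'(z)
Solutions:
 v(z) = C1 + 6*sin(7*z/3)/7


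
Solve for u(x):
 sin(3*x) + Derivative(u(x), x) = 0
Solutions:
 u(x) = C1 + cos(3*x)/3


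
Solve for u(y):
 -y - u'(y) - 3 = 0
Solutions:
 u(y) = C1 - y^2/2 - 3*y


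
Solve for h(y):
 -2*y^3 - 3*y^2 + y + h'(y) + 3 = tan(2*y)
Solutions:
 h(y) = C1 + y^4/2 + y^3 - y^2/2 - 3*y - log(cos(2*y))/2


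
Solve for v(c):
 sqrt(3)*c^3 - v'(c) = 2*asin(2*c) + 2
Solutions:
 v(c) = C1 + sqrt(3)*c^4/4 - 2*c*asin(2*c) - 2*c - sqrt(1 - 4*c^2)


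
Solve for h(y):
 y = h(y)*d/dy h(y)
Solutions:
 h(y) = -sqrt(C1 + y^2)
 h(y) = sqrt(C1 + y^2)


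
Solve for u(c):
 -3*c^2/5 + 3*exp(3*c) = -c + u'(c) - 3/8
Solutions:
 u(c) = C1 - c^3/5 + c^2/2 + 3*c/8 + exp(3*c)


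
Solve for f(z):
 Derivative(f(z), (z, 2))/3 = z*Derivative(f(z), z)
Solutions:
 f(z) = C1 + C2*erfi(sqrt(6)*z/2)


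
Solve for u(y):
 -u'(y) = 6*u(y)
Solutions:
 u(y) = C1*exp(-6*y)


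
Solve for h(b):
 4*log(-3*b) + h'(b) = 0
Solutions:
 h(b) = C1 - 4*b*log(-b) + 4*b*(1 - log(3))


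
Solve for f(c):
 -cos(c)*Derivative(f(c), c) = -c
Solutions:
 f(c) = C1 + Integral(c/cos(c), c)


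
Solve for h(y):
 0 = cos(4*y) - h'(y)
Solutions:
 h(y) = C1 + sin(4*y)/4


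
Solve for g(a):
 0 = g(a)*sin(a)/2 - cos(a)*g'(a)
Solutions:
 g(a) = C1/sqrt(cos(a))


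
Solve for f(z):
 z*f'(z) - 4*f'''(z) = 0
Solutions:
 f(z) = C1 + Integral(C2*airyai(2^(1/3)*z/2) + C3*airybi(2^(1/3)*z/2), z)


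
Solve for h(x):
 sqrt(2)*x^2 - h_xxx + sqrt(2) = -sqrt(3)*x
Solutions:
 h(x) = C1 + C2*x + C3*x^2 + sqrt(2)*x^5/60 + sqrt(3)*x^4/24 + sqrt(2)*x^3/6


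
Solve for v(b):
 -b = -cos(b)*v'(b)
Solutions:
 v(b) = C1 + Integral(b/cos(b), b)


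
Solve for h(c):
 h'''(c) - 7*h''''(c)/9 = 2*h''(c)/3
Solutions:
 h(c) = C1 + C2*c + (C3*sin(sqrt(87)*c/14) + C4*cos(sqrt(87)*c/14))*exp(9*c/14)


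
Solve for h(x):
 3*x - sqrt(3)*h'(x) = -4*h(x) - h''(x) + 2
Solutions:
 h(x) = -3*x/4 + (C1*sin(sqrt(13)*x/2) + C2*cos(sqrt(13)*x/2))*exp(sqrt(3)*x/2) - 3*sqrt(3)/16 + 1/2


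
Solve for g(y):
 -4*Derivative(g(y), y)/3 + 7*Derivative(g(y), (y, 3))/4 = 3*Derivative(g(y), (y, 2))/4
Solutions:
 g(y) = C1 + C2*exp(y*(9 - 5*sqrt(57))/42) + C3*exp(y*(9 + 5*sqrt(57))/42)


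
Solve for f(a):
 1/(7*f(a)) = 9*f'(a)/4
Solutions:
 f(a) = -sqrt(C1 + 56*a)/21
 f(a) = sqrt(C1 + 56*a)/21


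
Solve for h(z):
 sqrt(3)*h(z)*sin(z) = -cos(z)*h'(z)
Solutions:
 h(z) = C1*cos(z)^(sqrt(3))


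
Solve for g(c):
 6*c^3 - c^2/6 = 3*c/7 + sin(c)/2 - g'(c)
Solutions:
 g(c) = C1 - 3*c^4/2 + c^3/18 + 3*c^2/14 - cos(c)/2


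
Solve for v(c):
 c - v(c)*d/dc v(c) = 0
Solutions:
 v(c) = -sqrt(C1 + c^2)
 v(c) = sqrt(C1 + c^2)


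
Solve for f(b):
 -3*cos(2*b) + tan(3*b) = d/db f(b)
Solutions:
 f(b) = C1 - log(cos(3*b))/3 - 3*sin(2*b)/2


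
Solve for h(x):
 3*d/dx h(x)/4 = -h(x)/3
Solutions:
 h(x) = C1*exp(-4*x/9)


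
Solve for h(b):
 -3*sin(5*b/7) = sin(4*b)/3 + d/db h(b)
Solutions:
 h(b) = C1 + 21*cos(5*b/7)/5 + cos(4*b)/12


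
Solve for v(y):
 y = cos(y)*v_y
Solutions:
 v(y) = C1 + Integral(y/cos(y), y)


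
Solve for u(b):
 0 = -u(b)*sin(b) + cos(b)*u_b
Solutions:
 u(b) = C1/cos(b)


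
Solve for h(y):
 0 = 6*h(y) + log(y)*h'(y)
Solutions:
 h(y) = C1*exp(-6*li(y))


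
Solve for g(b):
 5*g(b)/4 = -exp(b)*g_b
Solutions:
 g(b) = C1*exp(5*exp(-b)/4)


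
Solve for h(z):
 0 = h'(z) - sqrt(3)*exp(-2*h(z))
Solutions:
 h(z) = log(-sqrt(C1 + 2*sqrt(3)*z))
 h(z) = log(C1 + 2*sqrt(3)*z)/2


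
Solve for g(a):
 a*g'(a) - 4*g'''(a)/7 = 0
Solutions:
 g(a) = C1 + Integral(C2*airyai(14^(1/3)*a/2) + C3*airybi(14^(1/3)*a/2), a)


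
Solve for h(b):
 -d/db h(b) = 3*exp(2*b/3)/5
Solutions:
 h(b) = C1 - 9*exp(2*b/3)/10


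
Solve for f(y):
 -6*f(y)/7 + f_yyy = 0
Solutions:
 f(y) = C3*exp(6^(1/3)*7^(2/3)*y/7) + (C1*sin(2^(1/3)*3^(5/6)*7^(2/3)*y/14) + C2*cos(2^(1/3)*3^(5/6)*7^(2/3)*y/14))*exp(-6^(1/3)*7^(2/3)*y/14)


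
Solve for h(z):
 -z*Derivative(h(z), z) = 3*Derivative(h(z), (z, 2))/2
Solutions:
 h(z) = C1 + C2*erf(sqrt(3)*z/3)


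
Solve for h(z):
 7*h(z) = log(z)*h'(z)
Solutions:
 h(z) = C1*exp(7*li(z))


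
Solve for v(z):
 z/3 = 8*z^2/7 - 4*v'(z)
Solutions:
 v(z) = C1 + 2*z^3/21 - z^2/24


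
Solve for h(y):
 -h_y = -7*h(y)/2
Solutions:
 h(y) = C1*exp(7*y/2)


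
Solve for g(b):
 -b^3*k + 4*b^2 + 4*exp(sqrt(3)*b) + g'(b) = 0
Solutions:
 g(b) = C1 + b^4*k/4 - 4*b^3/3 - 4*sqrt(3)*exp(sqrt(3)*b)/3


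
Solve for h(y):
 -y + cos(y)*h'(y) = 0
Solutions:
 h(y) = C1 + Integral(y/cos(y), y)


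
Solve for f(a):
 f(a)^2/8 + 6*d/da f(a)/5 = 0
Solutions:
 f(a) = 48/(C1 + 5*a)


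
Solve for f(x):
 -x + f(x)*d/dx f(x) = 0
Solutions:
 f(x) = -sqrt(C1 + x^2)
 f(x) = sqrt(C1 + x^2)


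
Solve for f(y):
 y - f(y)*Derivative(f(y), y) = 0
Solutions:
 f(y) = -sqrt(C1 + y^2)
 f(y) = sqrt(C1 + y^2)


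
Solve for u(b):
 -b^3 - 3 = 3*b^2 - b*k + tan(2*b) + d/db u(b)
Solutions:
 u(b) = C1 - b^4/4 - b^3 + b^2*k/2 - 3*b + log(cos(2*b))/2


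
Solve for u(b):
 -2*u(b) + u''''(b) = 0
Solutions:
 u(b) = C1*exp(-2^(1/4)*b) + C2*exp(2^(1/4)*b) + C3*sin(2^(1/4)*b) + C4*cos(2^(1/4)*b)


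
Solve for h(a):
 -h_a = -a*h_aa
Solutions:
 h(a) = C1 + C2*a^2


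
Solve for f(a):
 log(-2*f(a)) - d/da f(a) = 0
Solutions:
 -Integral(1/(log(-_y) + log(2)), (_y, f(a))) = C1 - a


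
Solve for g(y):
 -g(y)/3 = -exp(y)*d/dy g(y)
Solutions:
 g(y) = C1*exp(-exp(-y)/3)


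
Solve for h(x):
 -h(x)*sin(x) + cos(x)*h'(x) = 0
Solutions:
 h(x) = C1/cos(x)


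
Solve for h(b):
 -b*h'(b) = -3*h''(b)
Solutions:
 h(b) = C1 + C2*erfi(sqrt(6)*b/6)


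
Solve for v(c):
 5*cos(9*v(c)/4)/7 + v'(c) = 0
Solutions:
 5*c/7 - 2*log(sin(9*v(c)/4) - 1)/9 + 2*log(sin(9*v(c)/4) + 1)/9 = C1


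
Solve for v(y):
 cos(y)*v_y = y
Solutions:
 v(y) = C1 + Integral(y/cos(y), y)


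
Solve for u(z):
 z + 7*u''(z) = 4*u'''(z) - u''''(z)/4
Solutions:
 u(z) = C1 + C2*z + C3*exp(2*z) + C4*exp(14*z) - z^3/42 - 2*z^2/49


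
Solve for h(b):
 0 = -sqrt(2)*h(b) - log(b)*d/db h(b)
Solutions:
 h(b) = C1*exp(-sqrt(2)*li(b))


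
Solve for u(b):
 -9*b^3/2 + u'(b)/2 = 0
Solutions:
 u(b) = C1 + 9*b^4/4


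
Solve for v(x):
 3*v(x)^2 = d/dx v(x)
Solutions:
 v(x) = -1/(C1 + 3*x)


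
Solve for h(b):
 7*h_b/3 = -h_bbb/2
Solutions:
 h(b) = C1 + C2*sin(sqrt(42)*b/3) + C3*cos(sqrt(42)*b/3)


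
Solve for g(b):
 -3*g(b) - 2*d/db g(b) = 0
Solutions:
 g(b) = C1*exp(-3*b/2)


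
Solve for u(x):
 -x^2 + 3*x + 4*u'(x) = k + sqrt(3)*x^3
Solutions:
 u(x) = C1 + k*x/4 + sqrt(3)*x^4/16 + x^3/12 - 3*x^2/8


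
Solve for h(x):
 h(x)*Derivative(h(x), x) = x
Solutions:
 h(x) = -sqrt(C1 + x^2)
 h(x) = sqrt(C1 + x^2)


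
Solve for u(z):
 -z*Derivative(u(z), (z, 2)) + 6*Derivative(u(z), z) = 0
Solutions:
 u(z) = C1 + C2*z^7


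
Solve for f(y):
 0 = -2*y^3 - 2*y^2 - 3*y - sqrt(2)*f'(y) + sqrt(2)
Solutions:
 f(y) = C1 - sqrt(2)*y^4/4 - sqrt(2)*y^3/3 - 3*sqrt(2)*y^2/4 + y


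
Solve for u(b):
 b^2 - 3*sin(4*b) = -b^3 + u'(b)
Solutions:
 u(b) = C1 + b^4/4 + b^3/3 + 3*cos(4*b)/4


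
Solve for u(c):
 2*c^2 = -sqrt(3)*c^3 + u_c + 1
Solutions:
 u(c) = C1 + sqrt(3)*c^4/4 + 2*c^3/3 - c


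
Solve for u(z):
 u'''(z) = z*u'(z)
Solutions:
 u(z) = C1 + Integral(C2*airyai(z) + C3*airybi(z), z)


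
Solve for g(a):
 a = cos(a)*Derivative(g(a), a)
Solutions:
 g(a) = C1 + Integral(a/cos(a), a)


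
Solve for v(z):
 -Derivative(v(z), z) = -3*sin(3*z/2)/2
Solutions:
 v(z) = C1 - cos(3*z/2)


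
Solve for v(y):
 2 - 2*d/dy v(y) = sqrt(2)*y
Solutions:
 v(y) = C1 - sqrt(2)*y^2/4 + y


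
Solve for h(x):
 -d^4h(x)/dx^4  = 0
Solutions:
 h(x) = C1 + C2*x + C3*x^2 + C4*x^3


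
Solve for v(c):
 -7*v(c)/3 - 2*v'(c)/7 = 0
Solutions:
 v(c) = C1*exp(-49*c/6)


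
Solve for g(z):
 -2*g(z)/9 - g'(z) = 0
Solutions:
 g(z) = C1*exp(-2*z/9)


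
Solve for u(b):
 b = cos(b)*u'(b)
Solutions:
 u(b) = C1 + Integral(b/cos(b), b)


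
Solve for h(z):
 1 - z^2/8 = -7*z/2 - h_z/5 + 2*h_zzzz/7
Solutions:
 h(z) = C1 + C4*exp(10^(2/3)*7^(1/3)*z/10) + 5*z^3/24 - 35*z^2/4 - 5*z + (C2*sin(10^(2/3)*sqrt(3)*7^(1/3)*z/20) + C3*cos(10^(2/3)*sqrt(3)*7^(1/3)*z/20))*exp(-10^(2/3)*7^(1/3)*z/20)


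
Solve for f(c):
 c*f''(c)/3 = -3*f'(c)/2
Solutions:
 f(c) = C1 + C2/c^(7/2)


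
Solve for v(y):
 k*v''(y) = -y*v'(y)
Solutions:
 v(y) = C1 + C2*sqrt(k)*erf(sqrt(2)*y*sqrt(1/k)/2)


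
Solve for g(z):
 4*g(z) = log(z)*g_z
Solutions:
 g(z) = C1*exp(4*li(z))


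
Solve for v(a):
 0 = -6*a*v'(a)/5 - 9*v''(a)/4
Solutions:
 v(a) = C1 + C2*erf(2*sqrt(15)*a/15)


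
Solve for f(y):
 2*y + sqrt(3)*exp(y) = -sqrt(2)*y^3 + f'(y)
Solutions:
 f(y) = C1 + sqrt(2)*y^4/4 + y^2 + sqrt(3)*exp(y)


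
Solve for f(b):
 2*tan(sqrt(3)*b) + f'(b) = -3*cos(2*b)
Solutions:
 f(b) = C1 + 2*sqrt(3)*log(cos(sqrt(3)*b))/3 - 3*sin(2*b)/2


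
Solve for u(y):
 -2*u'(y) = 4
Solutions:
 u(y) = C1 - 2*y


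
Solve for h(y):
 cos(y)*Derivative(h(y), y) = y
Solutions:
 h(y) = C1 + Integral(y/cos(y), y)


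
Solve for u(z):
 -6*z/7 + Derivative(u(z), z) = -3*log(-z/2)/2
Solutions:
 u(z) = C1 + 3*z^2/7 - 3*z*log(-z)/2 + 3*z*(log(2) + 1)/2


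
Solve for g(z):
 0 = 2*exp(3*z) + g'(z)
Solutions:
 g(z) = C1 - 2*exp(3*z)/3


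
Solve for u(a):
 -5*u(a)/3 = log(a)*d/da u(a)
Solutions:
 u(a) = C1*exp(-5*li(a)/3)


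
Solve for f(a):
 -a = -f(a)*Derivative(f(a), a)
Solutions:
 f(a) = -sqrt(C1 + a^2)
 f(a) = sqrt(C1 + a^2)


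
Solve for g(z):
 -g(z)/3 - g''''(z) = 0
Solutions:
 g(z) = (C1*sin(sqrt(2)*3^(3/4)*z/6) + C2*cos(sqrt(2)*3^(3/4)*z/6))*exp(-sqrt(2)*3^(3/4)*z/6) + (C3*sin(sqrt(2)*3^(3/4)*z/6) + C4*cos(sqrt(2)*3^(3/4)*z/6))*exp(sqrt(2)*3^(3/4)*z/6)


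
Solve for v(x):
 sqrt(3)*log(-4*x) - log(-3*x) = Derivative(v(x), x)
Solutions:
 v(x) = C1 + x*(-1 + sqrt(3))*log(-x) + x*(-sqrt(3) - log(3) + 1 + 2*sqrt(3)*log(2))


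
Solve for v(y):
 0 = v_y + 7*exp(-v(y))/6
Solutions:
 v(y) = log(C1 - 7*y/6)
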